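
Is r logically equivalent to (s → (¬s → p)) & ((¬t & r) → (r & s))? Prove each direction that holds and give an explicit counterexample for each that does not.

Forward direction. This fails. Under r = T, p = F, t = F, s = F, the left side is true but the right side is false.

Converse. This fails. Under r = F, p = F, t = F, s = F, the left side is false but the right side is true.

(⇒) fails and (⇐) fails.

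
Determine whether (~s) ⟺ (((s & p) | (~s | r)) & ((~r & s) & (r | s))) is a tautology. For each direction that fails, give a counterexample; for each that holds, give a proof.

Forward direction. This fails. Under p = F, r = F, s = F, the left side is true but the right side is false.

Converse. This fails. Under p = T, r = F, s = T, the left side is false but the right side is true.

(⇒) fails and (⇐) fails.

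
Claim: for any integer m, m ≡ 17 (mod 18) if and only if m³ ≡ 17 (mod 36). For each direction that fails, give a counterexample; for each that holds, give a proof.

(⇒) This fails: take m = 35. Then 35 ≡ 17 (mod 18), but 35³ = 42875 ≡ 35 (mod 36), not 17.

(⇐) This fails: take m = 5. Then 5³ = 125 ≡ 17 (mod 36), yet 5 ≡ 5 (mod 18), not 17.

(⇒) fails and (⇐) fails.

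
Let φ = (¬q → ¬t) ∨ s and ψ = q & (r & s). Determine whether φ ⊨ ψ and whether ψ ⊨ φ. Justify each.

Converse. Assume the antecedent. If q is true, (¬q → ¬t) ∨ s reduces to true regardless of the other variables. If q is false, the antecedent cannot hold. Either way (¬q → ¬t) ∨ s holds.

Forward direction. This fails. Under q = F, r = F, s = F, t = F, the left side is true but the right side is false.

Not equivalent: only (⇐) holds.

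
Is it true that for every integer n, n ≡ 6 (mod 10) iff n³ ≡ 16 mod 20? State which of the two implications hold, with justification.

Both directions hold.

(⇐) The residues r modulo 20 with r³ ≡ 16 (mod 20) are exactly {6, 16}, and each is ≡ 6 (mod 10).

(⇒) Suppose n ≡ 6 (mod 10). Working modulo 20, n ∈ {6, 16}; for each such r, r³ ≡ 16 (mod 20).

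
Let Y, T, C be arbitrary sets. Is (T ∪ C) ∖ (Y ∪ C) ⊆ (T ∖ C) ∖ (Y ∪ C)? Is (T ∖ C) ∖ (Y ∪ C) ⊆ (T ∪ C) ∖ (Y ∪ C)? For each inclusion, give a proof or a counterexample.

Both inclusions hold.

(⊆) Let x ∈ (T ∪ C) ∖ (Y ∪ C). Then x ∈ T and x ∉ Y, C, from which x ∈ (T ∖ C) ∖ (Y ∪ C).

(⊇) Let x ∈ (T ∖ C) ∖ (Y ∪ C). Then x ∈ T and x ∉ Y, C, from which x ∈ (T ∪ C) ∖ (Y ∪ C).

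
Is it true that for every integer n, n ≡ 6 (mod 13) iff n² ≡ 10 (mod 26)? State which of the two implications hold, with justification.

(⟹) This fails: take n = 19. Then 19 ≡ 6 (mod 13), but 19² = 361 ≡ 23 (mod 26), not 10.

(⟸) This fails: take n = 20. Then 20² = 400 ≡ 10 (mod 26), yet 20 ≡ 7 (mod 13), not 6.

Neither direction holds.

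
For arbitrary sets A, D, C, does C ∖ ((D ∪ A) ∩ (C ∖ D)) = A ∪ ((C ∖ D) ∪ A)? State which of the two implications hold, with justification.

(⟹) This inclusion fails. Take A = ∅, D = {1}, C = {1}; then 1 ∈ C ∖ ((D ∪ A) ∩ (C ∖ D)) but 1 ∉ A ∪ ((C ∖ D) ∪ A).

(⟸) This inclusion fails. Take A = {1}, D = ∅, C = ∅; then 1 ∈ A ∪ ((C ∖ D) ∪ A) but 1 ∉ C ∖ ((D ∪ A) ∩ (C ∖ D)).

Both inclusions fail.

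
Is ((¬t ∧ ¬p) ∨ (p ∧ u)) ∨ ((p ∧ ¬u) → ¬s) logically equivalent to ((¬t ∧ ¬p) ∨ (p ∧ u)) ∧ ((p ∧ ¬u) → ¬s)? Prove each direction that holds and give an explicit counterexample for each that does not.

(⇒) This fails. Under s = F, u = F, p = T, t = F, the left side is true but the right side is false.

(⇐) Assume the antecedent. If u is true, the consequent reduces to true regardless of the other variables. If u is false, the antecedent forces (s = F, u = F, p = F, t = F) or (s = T, u = F, p = F, t = F), and the consequent holds there. Either way the consequent holds.

The forward direction fails; the converse holds.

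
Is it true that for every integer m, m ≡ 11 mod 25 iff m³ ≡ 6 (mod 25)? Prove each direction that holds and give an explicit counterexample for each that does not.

Forward direction. Suppose m ≡ 11 mod 25. Write m = 25j + 11. Then (25j + 11)³ = 15625j³ + 20625j² + 9075j + 1331 = 25(625j³ + 825j² + 363j + 53) + 6, so m³ ≡ 6 (mod 25).

Converse. Suppose m³ ≡ 6 (mod 25). The only residue r in {0, …, 24} with r³ ≡ 6 (mod 25) is r = 11, so m ≡ 11 (mod 25).

Equivalent; both directions hold.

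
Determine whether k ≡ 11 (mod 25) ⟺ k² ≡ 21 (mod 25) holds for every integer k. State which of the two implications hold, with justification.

Only the forward implication holds.

[⇐] This fails: take k = 14. Then 14² = 196 ≡ 21 (mod 25), yet 14 ≡ 14 (mod 25), not 11.

[⇒] Suppose k ≡ 11 (mod 25). Write k = 25j + 11. Then (25j + 11)² = 625j² + 550j + 121 = 25(25j² + 22j + 4) + 21, so k² ≡ 21 (mod 25).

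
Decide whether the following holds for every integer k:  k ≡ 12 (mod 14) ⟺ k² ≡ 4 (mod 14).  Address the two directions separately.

(⟹) Suppose k ≡ 12 (mod 14). Write k = 14j + 12. Then (14j + 12)² = 196j² + 336j + 144 = 14(14j² + 24j + 10) + 4, so k² ≡ 4 (mod 14).

(⟸) This fails: take k = 2. Then 2² = 4 ≡ 4 (mod 14), yet 2 ≡ 2 (mod 14), not 12.

The forward direction holds; the converse fails.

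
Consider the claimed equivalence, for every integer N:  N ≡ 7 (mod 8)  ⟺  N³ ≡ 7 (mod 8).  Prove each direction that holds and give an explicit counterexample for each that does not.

The biconditional holds.

(⇒) Suppose N ≡ 7 (mod 8). Write N = 8j + 7. Then (8j + 7)³ = 512j³ + 1344j² + 1176j + 343 = 8(64j³ + 168j² + 147j + 42) + 7, so N³ ≡ 7 (mod 8).

(⇐) Conversely, suppose N³ ≡ 7 (mod 8). The only residue r in {0, …, 7} with r³ ≡ 7 (mod 8) is r = 7, so N ≡ 7 (mod 8).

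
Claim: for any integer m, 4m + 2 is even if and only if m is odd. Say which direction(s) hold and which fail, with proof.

Not equivalent: only (⇐) holds.

(⇒) This fails: take m = 6. Then 4m + 2 = 26, which is even, yet m = 6 is even, not odd.

(⇐) Suppose m is odd. Since 4 is even, 4m is even for every m, so 4m + 2 has the same parity as 2, which is even. Hence 4m + 2 is even.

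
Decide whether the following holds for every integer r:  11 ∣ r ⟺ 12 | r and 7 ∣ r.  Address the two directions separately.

(⇒) fails and (⇐) fails.

(→) This fails: take r = 11. Certainly 11 ∣ 11, but 12 ∤ 11.

(←) This fails: take r = 84. Both 12 ∣ 84 and 7 ∣ 84, yet 84 is not a multiple of 11 (since 84 = 7·11 + 7), so 11 ∤ 84.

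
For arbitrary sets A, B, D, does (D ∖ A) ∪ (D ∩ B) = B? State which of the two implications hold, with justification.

(⊆) This inclusion fails. Take A = ∅, B = ∅, D = {1}; then 1 ∈ (D ∖ A) ∪ (D ∩ B) but 1 ∉ B.

(⊇) This inclusion fails. Take A = ∅, B = {1}, D = ∅; then 1 ∈ B but 1 ∉ (D ∖ A) ∪ (D ∩ B).

Both inclusions fail.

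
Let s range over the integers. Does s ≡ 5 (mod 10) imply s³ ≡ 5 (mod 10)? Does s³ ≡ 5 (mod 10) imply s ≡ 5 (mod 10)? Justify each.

Equivalent; both directions hold.

(←) For the converse, argue contrapositively. If s ≢ 5 (mod 10), then s is congruent to one of 0, 1, 2, 3, 4, 6, 7, 8, 9 modulo 10, and these give s³ ≡ 0, 1, 8, 7, 4, 6, 3, 2, 9 respectively — never 5.

(→) Suppose s ≡ 5 (mod 10). Write s = 10j + 5. Then (10j + 5)³ = 1000j³ + 1500j² + 750j + 125 = 10(100j³ + 150j² + 75j + 12) + 5, so s³ ≡ 5 (mod 10).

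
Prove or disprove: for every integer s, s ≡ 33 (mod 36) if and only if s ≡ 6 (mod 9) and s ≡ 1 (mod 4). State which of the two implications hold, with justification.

(→) Suppose s ≡ 33 (mod 36); write s = 36j + 33. Since 9 ∣ 36, reducing mod 9 gives s ≡ 33 ≡ 6 (mod 9); since 4 ∣ 36, reducing mod 4 gives s ≡ 33 ≡ 1 (mod 4).

(←) Conversely, if s ≡ 6 (mod 9) and s ≡ 1 (mod 4), then by the Chinese remainder theorem s ≡ 33 (mod 36). This is exactly s ≡ 33 (mod 36).

Both implications hold.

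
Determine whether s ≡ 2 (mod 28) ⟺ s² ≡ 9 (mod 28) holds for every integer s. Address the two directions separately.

Both directions fail.

Forward direction. This fails: take s = 2. Then 2 ≡ 2 (mod 28), but 2² = 4 ≡ 4 (mod 28), not 9.

Converse. This fails: take s = 3. Then 3² = 9 ≡ 9 (mod 28), yet 3 ≡ 3 (mod 28), not 2.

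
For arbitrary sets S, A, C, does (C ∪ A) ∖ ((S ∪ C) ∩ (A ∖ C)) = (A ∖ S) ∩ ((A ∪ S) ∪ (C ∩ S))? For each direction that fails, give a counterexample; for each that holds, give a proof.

(⊇) Let x ∈ (A ∖ S) ∩ ((A ∪ S) ∪ (C ∩ S)). Then either x ∈ A and x ∉ S, C; or x ∈ A ∩ C and x ∉ S. In each case x ∈ (C ∪ A) ∖ ((S ∪ C) ∩ (A ∖ C)), so (A ∖ S) ∩ ((A ∪ S) ∪ (C ∩ S)) ⊆ (C ∪ A) ∖ ((S ∪ C) ∩ (A ∖ C)).

(⊆) This inclusion fails. Take S = ∅, A = ∅, C = {1}; then 1 ∈ (C ∪ A) ∖ ((S ∪ C) ∩ (A ∖ C)) but 1 ∉ (A ∖ S) ∩ ((A ∪ S) ∪ (C ∩ S)).

(⊆) fails; (⊇) holds.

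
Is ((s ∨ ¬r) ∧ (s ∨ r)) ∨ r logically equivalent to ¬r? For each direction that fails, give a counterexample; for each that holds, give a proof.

Forward direction. This fails. Under r = T, s = F, the left side is true but the right side is false.

Converse. This fails. Under r = F, s = F, the left side is false but the right side is true.

Both directions fail.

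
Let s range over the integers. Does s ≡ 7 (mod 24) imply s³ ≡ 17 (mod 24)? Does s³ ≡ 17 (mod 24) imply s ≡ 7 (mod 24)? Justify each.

(⟹) This fails: take s = 7. Then 7 ≡ 7 (mod 24), but 7³ = 343 ≡ 7 (mod 24), not 17.

(⟸) This fails: take s = 17. Then 17³ = 4913 ≡ 17 (mod 24), yet 17 ≡ 17 (mod 24), not 7.

Both directions fail.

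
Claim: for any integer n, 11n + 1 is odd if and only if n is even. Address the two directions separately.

Both implications hold.

(⇒) Suppose 11n + 1 is odd. Since 11 is odd, 11n and n have the same parity, so 11n + 1 ≡ n + 1 (mod 2). As 1 is odd, 11n + 1 is odd exactly when n is even. Thus n is even.

(⇐) Conversely, suppose n is even; write n = 2j. Then 11n + 1 = 11·(2j) + 1 = 2·11j + 1, which is odd.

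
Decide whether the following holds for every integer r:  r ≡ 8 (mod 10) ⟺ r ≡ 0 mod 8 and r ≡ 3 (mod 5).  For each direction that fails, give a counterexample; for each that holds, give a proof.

(⇒) fails; (⇐) holds.

Forward direction. This fails: r = 18 gives 18 ≡ 8 (mod 10) but 18 ≡ 2 (mod 8), so the conjunction on the right does not hold.

Converse. If r ≡ 0 (mod 8) and r ≡ 3 (mod 5), then by the Chinese remainder theorem r ≡ 8 (mod 40). Since 8 ≡ 8 (mod 10) and 10 ∣ 40, we get r ≡ 8 (mod 10).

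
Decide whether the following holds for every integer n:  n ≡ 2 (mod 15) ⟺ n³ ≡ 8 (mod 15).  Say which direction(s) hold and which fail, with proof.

Converse. Suppose n³ ≡ 8 (mod 15). The only residue r in {0, …, 14} with r³ ≡ 8 (mod 15) is r = 2, so n ≡ 2 (mod 15).

Forward direction. Suppose n ≡ 2 (mod 15). Write n = 15j + 2. Then (15j + 2)³ = 3375j³ + 1350j² + 180j + 8 = 15(225j³ + 90j² + 12j) + 8, so n³ ≡ 8 (mod 15).

Both directions hold.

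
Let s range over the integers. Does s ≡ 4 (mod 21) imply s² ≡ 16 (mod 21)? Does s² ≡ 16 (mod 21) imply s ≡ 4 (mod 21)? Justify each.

Not equivalent: only (⇒) holds.

(→) Suppose s ≡ 4 (mod 21). Write s = 21j + 4. Then (21j + 4)² = 441j² + 168j + 16 = 21(21j² + 8j) + 16, so s² ≡ 16 (mod 21).

(←) This fails: take s = 10. Then 10² = 100 ≡ 16 (mod 21), yet 10 ≡ 10 (mod 21), not 4.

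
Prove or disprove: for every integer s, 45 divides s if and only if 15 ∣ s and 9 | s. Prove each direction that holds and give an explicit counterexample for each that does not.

The biconditional holds.

Forward direction. If 45 ∣ s, write s = 45q. Since 45 = 3·15, s = 15·(3q), so 15 ∣ s; and since 45 = 5·9, s = 9·(5q), so 9 ∣ s.

Converse. Suppose 15 ∣ s and 9 ∣ s. Any common multiple of 15 and 9 is a multiple of their lcm; here lcm(15, 9) = 15·9/gcd(15, 9) = 135/3 = 45, so 45 ∣ s.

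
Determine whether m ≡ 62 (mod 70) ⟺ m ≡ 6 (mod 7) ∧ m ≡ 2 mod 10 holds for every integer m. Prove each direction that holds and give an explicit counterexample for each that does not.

(→) Suppose m ≡ 62 (mod 70); write m = 70j + 62. Since 7 ∣ 70, reducing mod 7 gives m ≡ 62 ≡ 6 (mod 7); since 10 ∣ 70, reducing mod 10 gives m ≡ 62 ≡ 2 (mod 10).

(←) Conversely, if m ≡ 6 (mod 7) and m ≡ 2 (mod 10), then by the Chinese remainder theorem m ≡ 62 (mod 70). This is exactly m ≡ 62 (mod 70).

Both implications hold.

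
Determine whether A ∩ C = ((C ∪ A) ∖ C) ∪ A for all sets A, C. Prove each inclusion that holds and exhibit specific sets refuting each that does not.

(⊆) Let x ∈ A ∩ C. Then x ∈ A ∩ C, from which x ∈ ((C ∪ A) ∖ C) ∪ A.

(⊇) This inclusion fails. Take A = {1}, C = ∅; then 1 ∈ ((C ∪ A) ∖ C) ∪ A but 1 ∉ A ∩ C.

(⊆) holds; (⊇) fails.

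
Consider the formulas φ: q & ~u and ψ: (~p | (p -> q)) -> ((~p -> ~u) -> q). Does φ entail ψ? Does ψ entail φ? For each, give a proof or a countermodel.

Not equivalent: only (⇒) holds.

(→) Assume the antecedent. If q is true, the consequent reduces to true regardless of the other variables. If q is false, the antecedent cannot hold. Either way the consequent holds.

(←) This fails. Under q = F, p = T, u = F, the left side is false but the right side is true.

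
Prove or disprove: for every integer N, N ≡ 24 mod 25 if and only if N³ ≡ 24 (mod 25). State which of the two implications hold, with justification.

Both implications hold.

(←) Suppose N³ ≡ 24 (mod 25). The only residue r in {0, …, 24} with r³ ≡ 24 (mod 25) is r = 24, so N ≡ 24 (mod 25).

(→) Suppose N ≡ 24 mod 25. Write N = 25j + 24. Then (25j + 24)³ = 15625j³ + 45000j² + 43200j + 13824 = 25(625j³ + 1800j² + 1728j + 552) + 24, so N³ ≡ 24 (mod 25).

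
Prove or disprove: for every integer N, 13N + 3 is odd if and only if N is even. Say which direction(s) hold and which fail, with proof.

Forward direction. Suppose 13N + 3 is odd. Since 13 is odd, 13N and N have the same parity, so 13N + 3 ≡ N + 3 (mod 2). As 3 is odd, 13N + 3 is odd exactly when N is even. Thus N is even.

Converse. Suppose N is even; write N = 2j. Then 13N + 3 = 13·(2j) + 3 = 2·13j + 3, which is odd.

Both directions hold.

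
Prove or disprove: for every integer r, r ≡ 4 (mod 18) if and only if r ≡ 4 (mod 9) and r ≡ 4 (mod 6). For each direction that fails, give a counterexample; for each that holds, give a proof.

Converse. If r ≡ 4 (mod 9) and r ≡ 4 (mod 6), then by the Chinese remainder theorem r ≡ 4 (mod 18). This is exactly r ≡ 4 (mod 18).

Forward direction. Suppose r ≡ 4 (mod 18); write r = 18j + 4. Since 9 ∣ 18, reducing mod 9 gives r ≡ 4 (mod 9); since 6 ∣ 18, reducing mod 6 gives r ≡ 4 (mod 6).

Both directions hold.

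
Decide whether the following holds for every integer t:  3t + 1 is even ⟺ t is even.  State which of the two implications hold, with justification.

(⇒) fails and (⇐) fails.

(→) This fails: t = 7 gives 3t + 1 = 22, which is even, but 7 is odd, not even.

(←) This also fails: t = 2 is even, but 3t + 1 = 7 is odd, not even.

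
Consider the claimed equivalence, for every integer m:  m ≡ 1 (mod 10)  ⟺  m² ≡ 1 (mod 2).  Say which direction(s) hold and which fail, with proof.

(⟹) Suppose m ≡ 1 (mod 10). Then m² ≡ 1² = 1 (mod 10), and since 2 ∣ 10, also m² ≡ 1 (mod 2).

(⟸) This fails: take m = 3. Then 3² = 9 ≡ 1 (mod 2), yet 3 ≡ 3 (mod 10), not 1.

The forward direction holds; the converse fails.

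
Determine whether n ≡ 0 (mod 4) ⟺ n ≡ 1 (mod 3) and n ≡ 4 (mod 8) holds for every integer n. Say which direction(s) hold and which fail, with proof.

Forward direction. This fails: n = 0 gives 0 ≡ 0 (mod 4) but 0 ≡ 0 (mod 3), so the conjunction on the right does not hold.

Converse. If n ≡ 1 (mod 3) and n ≡ 4 (mod 8), then by the Chinese remainder theorem n ≡ 4 (mod 24). Since 4 ≡ 0 (mod 4) and 4 ∣ 24, we get n ≡ 0 (mod 4).

Not equivalent: only (⇐) holds.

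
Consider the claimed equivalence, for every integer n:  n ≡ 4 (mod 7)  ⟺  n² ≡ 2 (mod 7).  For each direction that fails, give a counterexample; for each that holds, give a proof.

(→) Suppose n ≡ 4 (mod 7). Write n = 7j + 4. Then (7j + 4)² = 49j² + 56j + 16 = 7(7j² + 8j + 2) + 2, so n² ≡ 2 (mod 7).

(←) This fails: take n = 3. Then 3² = 9 ≡ 2 (mod 7), yet 3 ≡ 3 (mod 7), not 4.

(⇒) holds; (⇐) fails.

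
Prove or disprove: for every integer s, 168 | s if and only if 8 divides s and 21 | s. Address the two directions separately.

Both directions hold.

(⟹) If 168 ∣ s, write s = 168q. Since 168 = 21·8, s = 8·(21q), so 8 ∣ s; and since 168 = 8·21, s = 21·(8q), so 21 ∣ s.

(⟸) Suppose 8 ∣ s and 21 ∣ s. Any common multiple of 8 and 21 is a multiple of their lcm; here gcd(8, 21) = 1, so lcm(8, 21) = 8·21 = 168, so 168 ∣ s.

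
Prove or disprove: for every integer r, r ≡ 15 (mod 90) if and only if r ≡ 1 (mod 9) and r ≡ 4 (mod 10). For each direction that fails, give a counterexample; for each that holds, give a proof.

Neither implication holds.

(→) This fails: r = 15 gives 15 ≡ 15 (mod 90) but 15 ≡ 6 (mod 9), so the conjunction on the right does not hold.

(←) This fails: r = 64 satisfies both congruences on the right (64 ≡ 1 mod 9 and 64 ≡ 4 mod 10) yet 64 ≡ 64 (mod 90), not 15.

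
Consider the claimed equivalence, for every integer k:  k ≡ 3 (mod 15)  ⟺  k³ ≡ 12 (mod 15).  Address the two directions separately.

Equivalent; both directions hold.

[⇒] Suppose k ≡ 3 (mod 15). Write k = 15j + 3. Then (15j + 3)³ = 3375j³ + 2025j² + 405j + 27 = 15(225j³ + 135j² + 27j + 1) + 12, so k³ ≡ 12 (mod 15).

[⇐] Conversely, suppose k³ ≡ 12 (mod 15). The only residue r in {0, …, 14} with r³ ≡ 12 (mod 15) is r = 3, so k ≡ 3 (mod 15).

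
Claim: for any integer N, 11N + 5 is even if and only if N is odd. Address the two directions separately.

The biconditional holds.

[⇒] Suppose 11N + 5 is even. Since 11 is odd, 11N and N have the same parity, so 11N + 5 ≡ N + 5 (mod 2). As 5 is odd, 11N + 5 is even exactly when N is odd. Thus N is odd.

[⇐] Conversely, suppose N is odd; write N = 2j + 1. Then 11N + 5 = 11·(2j + 1) + 5 = 2·11j + 16, which is even.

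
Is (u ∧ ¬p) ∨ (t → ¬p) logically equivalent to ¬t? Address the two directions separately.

The forward direction fails; the converse holds.

(→) This fails. Under t = T, u = F, p = F, the left side is true but the right side is false.

(←) Assume the antecedent. If t is true, the antecedent cannot hold. If t is false, (u ∧ ¬p) ∨ (t → ¬p) reduces to true regardless of the other variables. Either way (u ∧ ¬p) ∨ (t → ¬p) holds.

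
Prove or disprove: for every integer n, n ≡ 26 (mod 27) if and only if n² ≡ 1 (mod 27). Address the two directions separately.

(⟹) Suppose n ≡ 26 (mod 27). Write n = 27j + 26. Then (27j + 26)² = 729j² + 1404j + 676 = 27(27j² + 52j + 25) + 1, so n² ≡ 1 (mod 27).

(⟸) This fails: take n = 1. Then 1² = 1 ≡ 1 (mod 27), yet 1 ≡ 1 (mod 27), not 26.

Only the forward direction holds.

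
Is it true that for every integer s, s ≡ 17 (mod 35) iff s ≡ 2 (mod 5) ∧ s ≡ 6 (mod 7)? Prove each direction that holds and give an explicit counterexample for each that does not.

(⇒) fails and (⇐) fails.

Forward direction. This fails: s = 17 gives 17 ≡ 17 (mod 35) but 17 ≡ 3 (mod 7), so the conjunction on the right does not hold.

Converse. This fails: s = 27 satisfies both congruences on the right (27 ≡ 2 mod 5 and 27 ≡ 6 mod 7) yet 27 ≡ 27 (mod 35), not 17.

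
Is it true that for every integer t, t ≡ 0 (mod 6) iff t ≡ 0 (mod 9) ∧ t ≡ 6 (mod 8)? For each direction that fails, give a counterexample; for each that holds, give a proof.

(⇐) If t ≡ 0 (mod 9) and t ≡ 6 (mod 8), then by the Chinese remainder theorem t ≡ 54 (mod 72). Since 54 ≡ 0 (mod 6) and 6 ∣ 72, we get t ≡ 0 (mod 6).

(⇒) This fails: t = 0 gives 0 ≡ 0 (mod 6) but 0 ≡ 0 (mod 8), so the conjunction on the right does not hold.

Only the converse holds.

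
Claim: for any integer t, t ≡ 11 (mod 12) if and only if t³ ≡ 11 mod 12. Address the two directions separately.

(→) Suppose t ≡ 11 (mod 12). Write t = 12j + 11. Then (12j + 11)³ = 1728j³ + 4752j² + 4356j + 1331 = 12(144j³ + 396j² + 363j + 110) + 11, so t³ ≡ 11 (mod 12).

(←) Conversely, suppose t³ ≡ 11 (mod 12). The only residue r in {0, …, 11} with r³ ≡ 11 (mod 12) is r = 11, so t ≡ 11 (mod 12).

The biconditional holds.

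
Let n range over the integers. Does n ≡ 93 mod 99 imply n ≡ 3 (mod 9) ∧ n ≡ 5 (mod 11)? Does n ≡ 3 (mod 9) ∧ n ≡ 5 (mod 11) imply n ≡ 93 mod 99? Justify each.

Both implications hold.

(→) Suppose n ≡ 93 (mod 99); write n = 99j + 93. Since 9 ∣ 99, reducing mod 9 gives n ≡ 93 ≡ 3 (mod 9); since 11 ∣ 99, reducing mod 11 gives n ≡ 93 ≡ 5 (mod 11).

(←) Conversely, if n ≡ 3 (mod 9) and n ≡ 5 (mod 11), then by the Chinese remainder theorem n ≡ 93 (mod 99). This is exactly n ≡ 93 (mod 99).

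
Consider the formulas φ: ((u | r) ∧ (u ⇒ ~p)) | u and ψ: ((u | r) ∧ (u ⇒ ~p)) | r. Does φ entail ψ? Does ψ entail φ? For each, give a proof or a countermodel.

The forward direction fails; the converse holds.

(←) Assume the antecedent. If u is true, ((u | r) ∧ (u ⇒ ~p)) | u reduces to true regardless of the other variables. If u is false, the antecedent forces (u = F, p = F, r = T) or (u = F, p = T, r = T), and ((u | r) ∧ (u ⇒ ~p)) | u holds there. Either way ((u | r) ∧ (u ⇒ ~p)) | u holds.

(→) This fails. Under u = T, p = T, r = F, the left side is true but the right side is false.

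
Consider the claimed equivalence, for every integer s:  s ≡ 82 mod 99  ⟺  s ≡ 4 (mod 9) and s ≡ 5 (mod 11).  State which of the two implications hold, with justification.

[⇒] This fails: s = 82 gives 82 ≡ 82 (mod 99) but 82 ≡ 1 (mod 9), so the conjunction on the right does not hold.

[⇐] This fails: s = 49 satisfies both congruences on the right (49 ≡ 4 mod 9 and 49 ≡ 5 mod 11) yet 49 ≡ 49 (mod 99), not 82.

Neither implication holds.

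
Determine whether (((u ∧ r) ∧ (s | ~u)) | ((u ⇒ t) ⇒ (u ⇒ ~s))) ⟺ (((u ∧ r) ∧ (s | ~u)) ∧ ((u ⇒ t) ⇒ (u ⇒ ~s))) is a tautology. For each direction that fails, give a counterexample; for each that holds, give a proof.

The forward direction fails; the converse holds.

Forward direction. This fails. Under t = F, s = F, r = F, u = F, the left side is true but the right side is false.

Converse. Assume the antecedent. If t is true, the antecedent cannot hold. If t is false, the consequent reduces to true regardless of the other variables. Either way the consequent holds.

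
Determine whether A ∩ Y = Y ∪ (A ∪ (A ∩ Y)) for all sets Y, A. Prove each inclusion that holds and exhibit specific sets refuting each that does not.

The sets are not equal: only the forward inclusion holds.

(⟹) Let x ∈ A ∩ Y. Then x ∈ Y ∩ A, from which x ∈ Y ∪ (A ∪ (A ∩ Y)).

(⟸) This inclusion fails. Take Y = {1}, A = ∅; then 1 ∈ Y ∪ (A ∪ (A ∩ Y)) but 1 ∉ A ∩ Y.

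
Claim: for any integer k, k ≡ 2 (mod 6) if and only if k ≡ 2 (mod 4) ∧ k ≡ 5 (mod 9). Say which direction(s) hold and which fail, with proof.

(⟸) If k ≡ 2 (mod 4) and k ≡ 5 (mod 9), then by the Chinese remainder theorem k ≡ 14 (mod 36). Since 14 ≡ 2 (mod 6) and 6 ∣ 36, we get k ≡ 2 (mod 6).

(⟹) This fails: k = 32 gives 32 ≡ 2 (mod 6) but 32 ≡ 0 (mod 4), so the conjunction on the right does not hold.

Not equivalent: only (⇐) holds.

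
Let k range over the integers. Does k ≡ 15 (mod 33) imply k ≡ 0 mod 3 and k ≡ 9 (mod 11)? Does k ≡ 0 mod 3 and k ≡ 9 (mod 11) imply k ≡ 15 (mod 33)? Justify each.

[⇒] This fails: k = 15 gives 15 ≡ 15 (mod 33) but 15 ≡ 4 (mod 11), so the conjunction on the right does not hold.

[⇐] This fails: k = 9 satisfies both congruences on the right (9 ≡ 0 mod 3 and 9 ≡ 9 mod 11) yet 9 ≡ 9 (mod 33), not 15.

Neither direction holds.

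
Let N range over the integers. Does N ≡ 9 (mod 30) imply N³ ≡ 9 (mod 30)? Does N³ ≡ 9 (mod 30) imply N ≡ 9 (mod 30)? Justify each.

Both directions hold; the statement is true.

(→) Suppose N ≡ 9 (mod 30). Write N = 30j + 9. Then (30j + 9)³ = 27000j³ + 24300j² + 7290j + 729 = 30(900j³ + 810j² + 243j + 24) + 9, so N³ ≡ 9 (mod 30).

(←) Conversely, suppose N³ ≡ 9 (mod 30). The only residue r in {0, …, 29} with r³ ≡ 9 (mod 30) is r = 9, so N ≡ 9 (mod 30).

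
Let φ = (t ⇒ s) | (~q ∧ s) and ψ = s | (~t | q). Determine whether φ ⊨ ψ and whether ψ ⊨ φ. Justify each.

The forward direction holds; the converse fails.

Forward direction. Assume the antecedent. If s is true, s | (~t | q) reduces to true regardless of the other variables. If s is false, the antecedent forces (q = F, s = F, t = F) or (q = T, s = F, t = F), and s | (~t | q) holds there. Either way s | (~t | q) holds.

Converse. This fails. Under q = T, s = F, t = T, the left side is false but the right side is true.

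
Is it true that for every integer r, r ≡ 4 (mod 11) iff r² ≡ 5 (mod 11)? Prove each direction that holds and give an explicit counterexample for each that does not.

Forward direction. Suppose r ≡ 4 (mod 11). Write r = 11j + 4. Then (11j + 4)² = 121j² + 88j + 16 = 11(11j² + 8j + 1) + 5, so r² ≡ 5 (mod 11).

Converse. This fails: take r = 7. Then 7² = 49 ≡ 5 (mod 11), yet 7 ≡ 7 (mod 11), not 4.

Only the forward direction holds.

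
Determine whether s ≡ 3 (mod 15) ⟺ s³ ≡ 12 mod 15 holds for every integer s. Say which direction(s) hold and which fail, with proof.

(⇒) Suppose s ≡ 3 (mod 15). Write s = 15j + 3. Then (15j + 3)³ = 3375j³ + 2025j² + 405j + 27 = 15(225j³ + 135j² + 27j + 1) + 12, so s³ ≡ 12 (mod 15).

(⇐) Conversely, suppose s³ ≡ 12 (mod 15). The only residue r in {0, …, 14} with r³ ≡ 12 (mod 15) is r = 3, so s ≡ 3 (mod 15).

The biconditional holds.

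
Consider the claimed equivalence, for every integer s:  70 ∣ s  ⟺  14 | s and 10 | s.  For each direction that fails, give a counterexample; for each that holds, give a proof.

[⇒] If 70 ∣ s, write s = 70q. Since 70 = 5·14, s = 14·(5q), so 14 ∣ s; and since 70 = 7·10, s = 10·(7q), so 10 ∣ s.

[⇐] Suppose 14 ∣ s and 10 ∣ s. Any common multiple of 14 and 10 is a multiple of their lcm; here lcm(14, 10) = 14·10/gcd(14, 10) = 140/2 = 70, so 70 ∣ s.

Both implications hold.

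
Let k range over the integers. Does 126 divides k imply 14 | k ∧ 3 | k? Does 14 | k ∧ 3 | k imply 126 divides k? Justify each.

(⇒) holds; (⇐) fails.

(⇒) If 126 ∣ k, write k = 126q. Since 126 = 9·14, k = 14·(9q), so 14 ∣ k; and since 126 = 42·3, k = 3·(42q), so 3 ∣ k.

(⇐) This fails: take k = 42. Both 14 ∣ 42 and 3 ∣ 42, yet 42 is not a multiple of 126 (since 42 = 0·126 + 42), so 126 ∤ 42.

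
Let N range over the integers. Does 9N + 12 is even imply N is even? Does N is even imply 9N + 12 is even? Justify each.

Equivalent; both directions hold.

[⇐] Suppose N is even; write N = 2j. Then 9N + 12 = 9·(2j) + 12 = 2·9j + 12, which is even.

[⇒] Suppose 9N + 12 is even. Since 9 is odd, 9N and N have the same parity, so 9N + 12 ≡ N + 12 (mod 2). As 12 is even, 9N + 12 is even exactly when N is even. Thus N is even.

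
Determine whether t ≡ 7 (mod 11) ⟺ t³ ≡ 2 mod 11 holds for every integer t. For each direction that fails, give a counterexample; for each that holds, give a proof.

[⇒] Suppose t ≡ 7 (mod 11). Write t = 11j + 7. Then (11j + 7)³ = 1331j³ + 2541j² + 1617j + 343 = 11(121j³ + 231j² + 147j + 31) + 2, so t³ ≡ 2 (mod 11).

[⇐] Conversely, suppose t³ ≡ 2 (mod 11). The only residue r in {0, …, 10} with r³ ≡ 2 (mod 11) is r = 7, so t ≡ 7 (mod 11).

Both directions hold.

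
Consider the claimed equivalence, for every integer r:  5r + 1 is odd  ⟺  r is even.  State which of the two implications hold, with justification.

[⇐] Suppose r is even; write r = 2j. Then 5r + 1 = 5·(2j) + 1 = 2·5j + 1, which is odd.

[⇒] Suppose 5r + 1 is odd. Since 5 is odd, 5r and r have the same parity, so 5r + 1 ≡ r + 1 (mod 2). As 1 is odd, 5r + 1 is odd exactly when r is even. Thus r is even.

Both implications hold.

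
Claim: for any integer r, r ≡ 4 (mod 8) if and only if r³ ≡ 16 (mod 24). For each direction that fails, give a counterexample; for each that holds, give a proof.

Forward direction. This fails: take r = 12. Then 12 ≡ 4 (mod 8), but 12³ = 1728 ≡ 0 (mod 24), not 16.

Converse. This fails: take r = 10. Then 10³ = 1000 ≡ 16 (mod 24), yet 10 ≡ 2 (mod 8), not 4.

(⇒) fails and (⇐) fails.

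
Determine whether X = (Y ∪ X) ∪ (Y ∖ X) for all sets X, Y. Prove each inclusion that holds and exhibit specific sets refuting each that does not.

The sets are not equal: only the forward inclusion holds.

(⊆) Let x ∈ X. Then either x ∈ X and x ∉ Y; or x ∈ X ∩ Y. In each case x ∈ (Y ∪ X) ∪ (Y ∖ X), so X ⊆ (Y ∪ X) ∪ (Y ∖ X).

(⊇) This inclusion fails. Take X = ∅, Y = {1}; then 1 ∈ (Y ∪ X) ∪ (Y ∖ X) but 1 ∉ X.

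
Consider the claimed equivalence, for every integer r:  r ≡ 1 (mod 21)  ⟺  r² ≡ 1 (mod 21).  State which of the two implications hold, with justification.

(⇒) holds; (⇐) fails.

(⟹) Suppose r ≡ 1 (mod 21). Write r = 21j + 1. Then (21j + 1)² = 441j² + 42j + 1 = 21(21j² + 2j) + 1, so r² ≡ 1 (mod 21).

(⟸) This fails: take r = 8. Then 8² = 64 ≡ 1 (mod 21), yet 8 ≡ 8 (mod 21), not 1.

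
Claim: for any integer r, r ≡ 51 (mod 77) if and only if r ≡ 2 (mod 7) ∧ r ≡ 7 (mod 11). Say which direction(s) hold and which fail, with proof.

The biconditional holds.

(⟸) If r ≡ 2 (mod 7) and r ≡ 7 (mod 11), then by the Chinese remainder theorem r ≡ 51 (mod 77). This is exactly r ≡ 51 (mod 77).

(⟹) Suppose r ≡ 51 (mod 77); write r = 77j + 51. Since 7 ∣ 77, reducing mod 7 gives r ≡ 51 ≡ 2 (mod 7); since 11 ∣ 77, reducing mod 11 gives r ≡ 51 ≡ 7 (mod 11).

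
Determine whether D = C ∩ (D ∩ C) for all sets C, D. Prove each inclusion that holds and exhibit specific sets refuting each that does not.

(⊆) This inclusion fails. Take C = ∅, D = {1}; then 1 ∈ D but 1 ∉ C ∩ (D ∩ C).

(⊇) Let x ∈ C ∩ (D ∩ C). Then x ∈ C ∩ D, from which x ∈ D.

(⊆) fails; (⊇) holds.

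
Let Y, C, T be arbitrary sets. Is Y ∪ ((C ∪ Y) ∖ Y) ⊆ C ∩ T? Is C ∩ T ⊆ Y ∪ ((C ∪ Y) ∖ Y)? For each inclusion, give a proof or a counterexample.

(⟸) Let x ∈ C ∩ T. Then either x ∈ C ∩ T and x ∉ Y; or x ∈ Y ∩ C ∩ T. In each case x ∈ Y ∪ ((C ∪ Y) ∖ Y), so C ∩ T ⊆ Y ∪ ((C ∪ Y) ∖ Y).

(⟹) This inclusion fails. Take Y = {1}, C = ∅, T = ∅; then 1 ∈ Y ∪ ((C ∪ Y) ∖ Y) but 1 ∉ C ∩ T.

Only the reverse inclusion holds.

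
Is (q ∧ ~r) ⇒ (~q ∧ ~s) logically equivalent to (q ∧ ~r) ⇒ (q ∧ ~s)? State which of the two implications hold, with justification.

The forward direction holds; the converse fails.

[⇒] Assume the antecedent. If q is true, the antecedent forces (s = F, q = T, r = T) or (s = T, q = T, r = T), and (q ∧ ~r) ⇒ (q ∧ ~s) holds there. If q is false, (q ∧ ~r) ⇒ (q ∧ ~s) reduces to true regardless of the other variables. Either way (q ∧ ~r) ⇒ (q ∧ ~s) holds.

[⇐] This fails. Under s = F, q = T, r = F, the left side is false but the right side is true.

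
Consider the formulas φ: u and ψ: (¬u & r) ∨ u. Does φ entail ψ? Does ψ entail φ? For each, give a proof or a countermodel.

Only the forward implication holds.

(⇒) Assume the antecedent. If r is true, (¬u & r) ∨ u reduces to true regardless of the other variables. If r is false, the antecedent forces (r = F, u = T), and (¬u & r) ∨ u holds there. Either way (¬u & r) ∨ u holds.

(⇐) This fails. Under r = T, u = F, the left side is false but the right side is true.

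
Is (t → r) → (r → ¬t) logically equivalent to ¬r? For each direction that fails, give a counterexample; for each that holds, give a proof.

[⇒] This fails. Under r = T, t = F, the left side is true but the right side is false.

[⇐] Assume the antecedent. If r is true, the antecedent cannot hold. If r is false, (t → r) → (r → ¬t) reduces to true regardless of the other variables. Either way (t → r) → (r → ¬t) holds.

Not equivalent: only (⇐) holds.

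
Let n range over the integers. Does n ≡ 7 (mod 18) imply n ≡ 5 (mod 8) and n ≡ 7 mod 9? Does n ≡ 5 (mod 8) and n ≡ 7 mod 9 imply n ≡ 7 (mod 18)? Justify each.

(←) If n ≡ 5 (mod 8) and n ≡ 7 (mod 9), then by the Chinese remainder theorem n ≡ 61 (mod 72). Since 61 ≡ 7 (mod 18) and 18 ∣ 72, we get n ≡ 7 (mod 18).

(→) This fails: n = 25 gives 25 ≡ 7 (mod 18) but 25 ≡ 1 (mod 8), so the conjunction on the right does not hold.

(⇒) fails; (⇐) holds.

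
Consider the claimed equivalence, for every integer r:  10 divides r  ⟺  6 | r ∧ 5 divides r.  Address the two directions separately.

Forward direction. This fails: take r = 10. Certainly 10 ∣ 10, but 6 ∤ 10.

Converse. Suppose 6 ∣ r and 5 ∣ r. Any common multiple of 6 and 5 is a multiple of their lcm; here gcd(6, 5) = 1, so lcm(6, 5) = 6·5 = 30, so 30 ∣ r. Since 10 ∣ 30, it follows that 10 ∣ r.

The forward direction fails; the converse holds.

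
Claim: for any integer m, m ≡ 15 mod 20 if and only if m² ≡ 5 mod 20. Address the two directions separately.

(⟹) Suppose m ≡ 15 mod 20. Write m = 20j + 15. Then (20j + 15)² = 400j² + 600j + 225 = 20(20j² + 30j + 11) + 5, so m² ≡ 5 (mod 20).

(⟸) This fails: take m = 5. Then 5² = 25 ≡ 5 (mod 20), yet 5 ≡ 5 (mod 20), not 15.

Only the forward implication holds.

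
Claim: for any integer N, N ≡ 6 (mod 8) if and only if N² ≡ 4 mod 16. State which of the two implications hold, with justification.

(⇒) holds; (⇐) fails.

Converse. This fails: take N = 2. Then 2² = 4 ≡ 4 (mod 16), yet 2 ≡ 2 (mod 8), not 6.

Forward direction. Suppose N ≡ 6 (mod 8). Working modulo 16, N ∈ {6, 14}; for each such r, r² ≡ 4 (mod 16).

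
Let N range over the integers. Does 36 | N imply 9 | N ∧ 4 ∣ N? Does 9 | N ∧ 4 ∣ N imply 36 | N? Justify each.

(⇒) If 36 ∣ N, write N = 36q. Since 36 = 4·9, N = 9·(4q), so 9 ∣ N; and since 36 = 9·4, N = 4·(9q), so 4 ∣ N.

(⇐) Suppose 9 ∣ N and 4 ∣ N. Any common multiple of 9 and 4 is a multiple of their lcm; here gcd(9, 4) = 1, so lcm(9, 4) = 9·4 = 36, so 36 ∣ N.

Both implications hold.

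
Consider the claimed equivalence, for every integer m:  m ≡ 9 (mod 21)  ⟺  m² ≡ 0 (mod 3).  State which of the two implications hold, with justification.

(⟹) Suppose m ≡ 9 (mod 21). Then m² ≡ 9² = 81 (mod 21), and since 3 ∣ 21, also m² ≡ 0 (mod 3).

(⟸) This fails: take m = 0. Then 0² = 0 ≡ 0 (mod 3), yet 0 ≡ 0 (mod 21), not 9.

(⇒) holds; (⇐) fails.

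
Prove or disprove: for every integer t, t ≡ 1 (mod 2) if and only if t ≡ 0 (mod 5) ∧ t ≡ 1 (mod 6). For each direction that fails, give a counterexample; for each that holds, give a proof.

(⇒) fails; (⇐) holds.

(⟹) This fails: t = 1 gives 1 ≡ 1 (mod 2) but 1 ≡ 1 (mod 5), so the conjunction on the right does not hold.

(⟸) Conversely, if t ≡ 0 (mod 5) and t ≡ 1 (mod 6), then by the Chinese remainder theorem t ≡ 25 (mod 30). Since 25 ≡ 1 (mod 2) and 2 ∣ 30, we get t ≡ 1 (mod 2).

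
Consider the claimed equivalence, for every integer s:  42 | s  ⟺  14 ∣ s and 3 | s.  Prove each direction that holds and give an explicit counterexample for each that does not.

The biconditional holds.

(⇒) If 42 ∣ s, write s = 42q. Since 42 = 3·14, s = 14·(3q), so 14 ∣ s; and since 42 = 14·3, s = 3·(14q), so 3 ∣ s.

(⇐) Suppose 14 ∣ s and 3 ∣ s. Any common multiple of 14 and 3 is a multiple of their lcm; here gcd(14, 3) = 1, so lcm(14, 3) = 14·3 = 42, so 42 ∣ s.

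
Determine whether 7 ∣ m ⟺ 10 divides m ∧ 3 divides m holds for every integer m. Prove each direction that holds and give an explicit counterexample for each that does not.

[⇒] This fails: take m = 7. Certainly 7 ∣ 7, but 10 ∤ 7.

[⇐] This fails: take m = 30. Both 10 ∣ 30 and 3 ∣ 30, yet 30 is not a multiple of 7 (since 30 = 4·7 + 2), so 7 ∤ 30.

Neither direction holds.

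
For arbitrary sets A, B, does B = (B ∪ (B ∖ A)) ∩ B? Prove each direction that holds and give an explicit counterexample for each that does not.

Forward inclusion. Let x ∈ B. Then either x ∈ B and x ∉ A; or x ∈ A ∩ B. In each case x ∈ (B ∪ (B ∖ A)) ∩ B, so B ⊆ (B ∪ (B ∖ A)) ∩ B.

Reverse inclusion. Let x ∈ (B ∪ (B ∖ A)) ∩ B. Then either x ∈ B and x ∉ A; or x ∈ A ∩ B. In each case x ∈ B, so (B ∪ (B ∖ A)) ∩ B ⊆ B.

The two sets are equal.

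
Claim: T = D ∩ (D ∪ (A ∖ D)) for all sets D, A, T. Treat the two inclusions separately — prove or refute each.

Both inclusions fail.

(⟹) This inclusion fails. Take D = ∅, A = ∅, T = {1}; then 1 ∈ T but 1 ∉ D ∩ (D ∪ (A ∖ D)).

(⟸) This inclusion fails. Take D = {1}, A = ∅, T = ∅; then 1 ∈ D ∩ (D ∪ (A ∖ D)) but 1 ∉ T.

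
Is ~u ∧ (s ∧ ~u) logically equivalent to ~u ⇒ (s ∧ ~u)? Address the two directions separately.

Only the forward direction holds.

[⇐] This fails. Under u = T, s = F, the left side is false but the right side is true.

[⇒] Assume the antecedent. If u is true, the antecedent cannot hold. If u is false, the antecedent forces (u = F, s = T), and ~u ⇒ (s ∧ ~u) holds there. Either way ~u ⇒ (s ∧ ~u) holds.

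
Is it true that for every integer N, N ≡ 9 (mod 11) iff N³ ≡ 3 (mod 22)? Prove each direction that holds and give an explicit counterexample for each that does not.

Converse. The residues r modulo 22 with r³ ≡ 3 (mod 22) are exactly {9}, and each is ≡ 9 (mod 11).

Forward direction. This fails: take N = 20. Then 20 ≡ 9 (mod 11), but 20³ = 8000 ≡ 14 (mod 22), not 3.

(⇒) fails; (⇐) holds.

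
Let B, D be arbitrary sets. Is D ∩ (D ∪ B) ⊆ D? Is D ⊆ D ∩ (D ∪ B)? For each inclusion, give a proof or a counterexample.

The two sets are equal.

(⟸) Let x ∈ D. Then either x ∈ D and x ∉ B; or x ∈ B ∩ D. In each case x ∈ D ∩ (D ∪ B), so D ⊆ D ∩ (D ∪ B).

(⟹) Let x ∈ D ∩ (D ∪ B). Then either x ∈ D and x ∉ B; or x ∈ B ∩ D. In each case x ∈ D, so D ∩ (D ∪ B) ⊆ D.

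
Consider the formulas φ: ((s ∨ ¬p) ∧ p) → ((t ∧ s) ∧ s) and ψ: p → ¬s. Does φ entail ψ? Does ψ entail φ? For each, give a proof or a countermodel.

(⟹) This fails. Under t = T, p = T, s = T, the left side is true but the right side is false.

(⟸) Assume the antecedent. If p is true, the antecedent forces (t = F, p = T, s = F) or (t = T, p = T, s = F), and ((s ∨ ¬p) ∧ p) → ((t ∧ s) ∧ s) holds there. If p is false, ((s ∨ ¬p) ∧ p) → ((t ∧ s) ∧ s) reduces to true regardless of the other variables. Either way ((s ∨ ¬p) ∧ p) → ((t ∧ s) ∧ s) holds.

Only the converse holds.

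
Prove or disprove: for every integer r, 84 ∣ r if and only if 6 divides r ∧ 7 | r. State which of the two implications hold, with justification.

Only the forward implication holds.

[⇒] If 84 ∣ r, write r = 84q. Since 84 = 14·6, r = 6·(14q), so 6 ∣ r; and since 84 = 12·7, r = 7·(12q), so 7 ∣ r.

[⇐] This fails: take r = 42. Both 6 ∣ 42 and 7 ∣ 42, yet 42 is not a multiple of 84 (since 42 = 0·84 + 42), so 84 ∤ 42.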